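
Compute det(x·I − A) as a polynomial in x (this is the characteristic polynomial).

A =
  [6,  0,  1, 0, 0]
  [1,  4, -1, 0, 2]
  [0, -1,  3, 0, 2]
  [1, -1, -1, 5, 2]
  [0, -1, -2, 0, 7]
x^5 - 25*x^4 + 250*x^3 - 1250*x^2 + 3125*x - 3125

Expanding det(x·I − A) (e.g. by cofactor expansion or by noting that A is similar to its Jordan form J, which has the same characteristic polynomial as A) gives
  χ_A(x) = x^5 - 25*x^4 + 250*x^3 - 1250*x^2 + 3125*x - 3125
which factors as (x - 5)^5. The eigenvalues (with algebraic multiplicities) are λ = 5 with multiplicity 5.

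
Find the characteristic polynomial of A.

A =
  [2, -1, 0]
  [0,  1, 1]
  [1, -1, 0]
x^3 - 3*x^2 + 3*x - 1

Expanding det(x·I − A) (e.g. by cofactor expansion or by noting that A is similar to its Jordan form J, which has the same characteristic polynomial as A) gives
  χ_A(x) = x^3 - 3*x^2 + 3*x - 1
which factors as (x - 1)^3. The eigenvalues (with algebraic multiplicities) are λ = 1 with multiplicity 3.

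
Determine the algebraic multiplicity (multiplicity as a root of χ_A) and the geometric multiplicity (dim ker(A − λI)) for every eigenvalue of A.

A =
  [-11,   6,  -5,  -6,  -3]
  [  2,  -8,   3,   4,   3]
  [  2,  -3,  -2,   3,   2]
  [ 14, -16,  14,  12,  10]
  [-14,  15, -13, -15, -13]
λ = -5: alg = 2, geom = 1; λ = -4: alg = 3, geom = 2

Step 1 — factor the characteristic polynomial to read off the algebraic multiplicities:
  χ_A(x) = (x + 4)^3*(x + 5)^2

Step 2 — compute geometric multiplicities via the rank-nullity identity g(λ) = n − rank(A − λI):
  rank(A − (-5)·I) = 4, so dim ker(A − (-5)·I) = n − 4 = 1
  rank(A − (-4)·I) = 3, so dim ker(A − (-4)·I) = n − 3 = 2

Summary:
  λ = -5: algebraic multiplicity = 2, geometric multiplicity = 1
  λ = -4: algebraic multiplicity = 3, geometric multiplicity = 2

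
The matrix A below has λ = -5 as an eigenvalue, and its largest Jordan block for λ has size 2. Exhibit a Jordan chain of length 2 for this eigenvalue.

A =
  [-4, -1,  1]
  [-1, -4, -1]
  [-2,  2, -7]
A Jordan chain for λ = -5 of length 2:
v_1 = (1, -1, -2)ᵀ
v_2 = (1, 0, 0)ᵀ

Let N = A − (-5)·I. We want v_2 with N^2 v_2 = 0 but N^1 v_2 ≠ 0; then v_{j-1} := N · v_j for j = 2, …, 2.

Pick v_2 = (1, 0, 0)ᵀ.
Then v_1 = N · v_2 = (1, -1, -2)ᵀ.

Sanity check: (A − (-5)·I) v_1 = (0, 0, 0)ᵀ = 0. ✓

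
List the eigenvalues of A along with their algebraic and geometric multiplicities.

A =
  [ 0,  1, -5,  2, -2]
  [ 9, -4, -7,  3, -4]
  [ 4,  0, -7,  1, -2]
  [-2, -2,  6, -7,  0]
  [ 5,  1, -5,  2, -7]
λ = -5: alg = 5, geom = 3

Step 1 — factor the characteristic polynomial to read off the algebraic multiplicities:
  χ_A(x) = (x + 5)^5

Step 2 — compute geometric multiplicities via the rank-nullity identity g(λ) = n − rank(A − λI):
  rank(A − (-5)·I) = 2, so dim ker(A − (-5)·I) = n − 2 = 3

Summary:
  λ = -5: algebraic multiplicity = 5, geometric multiplicity = 3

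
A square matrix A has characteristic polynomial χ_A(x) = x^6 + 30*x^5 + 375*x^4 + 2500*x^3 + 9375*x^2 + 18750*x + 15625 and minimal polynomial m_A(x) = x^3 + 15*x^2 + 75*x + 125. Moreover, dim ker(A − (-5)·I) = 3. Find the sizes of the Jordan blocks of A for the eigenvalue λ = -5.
Block sizes for λ = -5: [3, 2, 1]

Step 1 — from the characteristic polynomial, algebraic multiplicity of λ = -5 is 6. From dim ker(A − (-5)·I) = 3, there are exactly 3 Jordan blocks for λ = -5.
Step 2 — from the minimal polynomial, the factor (x + 5)^3 tells us the largest block for λ = -5 has size 3.
Step 3 — with total size 6, 3 blocks, and largest block 3, the block sizes (in nonincreasing order) are [3, 2, 1].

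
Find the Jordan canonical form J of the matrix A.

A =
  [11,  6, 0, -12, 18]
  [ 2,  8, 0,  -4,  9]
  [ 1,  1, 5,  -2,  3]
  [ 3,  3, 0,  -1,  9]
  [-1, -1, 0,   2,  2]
J_3(5) ⊕ J_1(5) ⊕ J_1(5)

The characteristic polynomial is
  det(x·I − A) = x^5 - 25*x^4 + 250*x^3 - 1250*x^2 + 3125*x - 3125 = (x - 5)^5

Eigenvalues and multiplicities (the geometric multiplicity of λ is n − rank(A − λI), which equals the number of Jordan blocks for λ):
  λ = 5: algebraic multiplicity = 5, geometric multiplicity = 3

Determining the block sizes for each eigenvalue:
  λ = 5: with am = 5 and gm = 3, the partition is not yet determined (e.g. several partitions of 5 into 3 parts exist). Let N = A − (5)·I. Computing rank(N^1) = 2, rank(N^2) = 1, rank(N^3) = 0; the number of blocks of size ≥ j is rank(N^{j−1}) − rank(N^j), giving [3, 1, 1]. So we have 1 block(s) of size 3, 2 block(s) of size 1 → block sizes [3, 1, 1]

Assembling the blocks gives a Jordan form
J =
  [5, 1, 0, 0, 0]
  [0, 5, 1, 0, 0]
  [0, 0, 5, 0, 0]
  [0, 0, 0, 5, 0]
  [0, 0, 0, 0, 5]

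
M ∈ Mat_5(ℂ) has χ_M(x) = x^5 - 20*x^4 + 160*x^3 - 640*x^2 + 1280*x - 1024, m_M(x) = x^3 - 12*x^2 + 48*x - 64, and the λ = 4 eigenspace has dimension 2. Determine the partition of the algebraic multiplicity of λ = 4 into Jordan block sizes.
Block sizes for λ = 4: [3, 2]

Step 1 — from the characteristic polynomial, algebraic multiplicity of λ = 4 is 5. From dim ker(M − (4)·I) = 2, there are exactly 2 Jordan blocks for λ = 4.
Step 2 — from the minimal polynomial, the factor (x − 4)^3 tells us the largest block for λ = 4 has size 3.
Step 3 — with total size 5, 2 blocks, and largest block 3, the block sizes (in nonincreasing order) are [3, 2].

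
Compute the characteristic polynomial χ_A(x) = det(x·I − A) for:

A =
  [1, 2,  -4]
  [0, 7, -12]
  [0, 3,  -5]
x^3 - 3*x^2 + 3*x - 1

Expanding det(x·I − A) (e.g. by cofactor expansion or by noting that A is similar to its Jordan form J, which has the same characteristic polynomial as A) gives
  χ_A(x) = x^3 - 3*x^2 + 3*x - 1
which factors as (x - 1)^3. The eigenvalues (with algebraic multiplicities) are λ = 1 with multiplicity 3.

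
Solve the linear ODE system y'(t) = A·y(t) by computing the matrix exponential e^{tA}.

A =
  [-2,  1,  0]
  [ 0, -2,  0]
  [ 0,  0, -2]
e^{tA} =
  [exp(-2*t), t*exp(-2*t), 0]
  [0, exp(-2*t), 0]
  [0, 0, exp(-2*t)]

Strategy: write A = P · J · P⁻¹ where J is a Jordan canonical form, so e^{tA} = P · e^{tJ} · P⁻¹, and e^{tJ} can be computed block-by-block.

A has Jordan form
J =
  [-2,  1,  0]
  [ 0, -2,  0]
  [ 0,  0, -2]
(up to reordering of blocks).

Per-block formulas:
  For a 1×1 block at λ = -2: exp(t · [-2]) = [e^(-2t)].
  For a 2×2 Jordan block J_2(-2): exp(t · J_2(-2)) = e^(-2t)·(I + t·N), where N is the 2×2 nilpotent shift.

After assembling e^{tJ} and conjugating by P, we get:

e^{tA} =
  [exp(-2*t), t*exp(-2*t), 0]
  [0, exp(-2*t), 0]
  [0, 0, exp(-2*t)]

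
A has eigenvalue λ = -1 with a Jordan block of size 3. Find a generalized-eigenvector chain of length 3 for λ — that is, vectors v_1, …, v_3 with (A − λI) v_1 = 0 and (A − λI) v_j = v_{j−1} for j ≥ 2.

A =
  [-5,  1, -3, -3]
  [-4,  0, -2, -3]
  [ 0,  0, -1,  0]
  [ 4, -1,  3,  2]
A Jordan chain for λ = -1 of length 3:
v_1 = (1, 1, 0, -1)ᵀ
v_2 = (-3, -2, 0, 3)ᵀ
v_3 = (0, 0, 1, 0)ᵀ

Let N = A − (-1)·I. We want v_3 with N^3 v_3 = 0 but N^2 v_3 ≠ 0; then v_{j-1} := N · v_j for j = 3, …, 2.

Pick v_3 = (0, 0, 1, 0)ᵀ.
Then v_2 = N · v_3 = (-3, -2, 0, 3)ᵀ.
Then v_1 = N · v_2 = (1, 1, 0, -1)ᵀ.

Sanity check: (A − (-1)·I) v_1 = (0, 0, 0, 0)ᵀ = 0. ✓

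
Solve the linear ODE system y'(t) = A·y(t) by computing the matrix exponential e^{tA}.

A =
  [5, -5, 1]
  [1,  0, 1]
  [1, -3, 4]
e^{tA} =
  [2*t*exp(3*t) + exp(3*t), t^2*exp(3*t) - 5*t*exp(3*t), -t^2*exp(3*t) + t*exp(3*t)]
  [t*exp(3*t), t^2*exp(3*t)/2 - 3*t*exp(3*t) + exp(3*t), -t^2*exp(3*t)/2 + t*exp(3*t)]
  [t*exp(3*t), t^2*exp(3*t)/2 - 3*t*exp(3*t), -t^2*exp(3*t)/2 + t*exp(3*t) + exp(3*t)]

Strategy: write A = P · J · P⁻¹ where J is a Jordan canonical form, so e^{tA} = P · e^{tJ} · P⁻¹, and e^{tJ} can be computed block-by-block.

A has Jordan form
J =
  [3, 1, 0]
  [0, 3, 1]
  [0, 0, 3]
(up to reordering of blocks).

Per-block formulas:
  For a 3×3 Jordan block J_3(3): exp(t · J_3(3)) = e^(3t)·(I + t·N + (t^2/2)·N^2), where N is the 3×3 nilpotent shift.

After assembling e^{tJ} and conjugating by P, we get:

e^{tA} =
  [2*t*exp(3*t) + exp(3*t), t^2*exp(3*t) - 5*t*exp(3*t), -t^2*exp(3*t) + t*exp(3*t)]
  [t*exp(3*t), t^2*exp(3*t)/2 - 3*t*exp(3*t) + exp(3*t), -t^2*exp(3*t)/2 + t*exp(3*t)]
  [t*exp(3*t), t^2*exp(3*t)/2 - 3*t*exp(3*t), -t^2*exp(3*t)/2 + t*exp(3*t) + exp(3*t)]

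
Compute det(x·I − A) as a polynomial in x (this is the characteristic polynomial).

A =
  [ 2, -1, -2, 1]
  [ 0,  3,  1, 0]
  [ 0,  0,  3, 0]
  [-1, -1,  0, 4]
x^4 - 12*x^3 + 54*x^2 - 108*x + 81

Expanding det(x·I − A) (e.g. by cofactor expansion or by noting that A is similar to its Jordan form J, which has the same characteristic polynomial as A) gives
  χ_A(x) = x^4 - 12*x^3 + 54*x^2 - 108*x + 81
which factors as (x - 3)^4. The eigenvalues (with algebraic multiplicities) are λ = 3 with multiplicity 4.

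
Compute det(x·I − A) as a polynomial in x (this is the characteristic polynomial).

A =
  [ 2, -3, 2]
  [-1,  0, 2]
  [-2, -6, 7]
x^3 - 9*x^2 + 27*x - 27

Expanding det(x·I − A) (e.g. by cofactor expansion or by noting that A is similar to its Jordan form J, which has the same characteristic polynomial as A) gives
  χ_A(x) = x^3 - 9*x^2 + 27*x - 27
which factors as (x - 3)^3. The eigenvalues (with algebraic multiplicities) are λ = 3 with multiplicity 3.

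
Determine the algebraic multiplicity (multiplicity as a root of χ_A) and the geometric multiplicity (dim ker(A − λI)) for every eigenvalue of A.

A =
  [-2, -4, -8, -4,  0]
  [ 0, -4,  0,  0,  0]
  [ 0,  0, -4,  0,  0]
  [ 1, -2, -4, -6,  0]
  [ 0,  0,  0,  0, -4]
λ = -4: alg = 5, geom = 4

Step 1 — factor the characteristic polynomial to read off the algebraic multiplicities:
  χ_A(x) = (x + 4)^5

Step 2 — compute geometric multiplicities via the rank-nullity identity g(λ) = n − rank(A − λI):
  rank(A − (-4)·I) = 1, so dim ker(A − (-4)·I) = n − 1 = 4

Summary:
  λ = -4: algebraic multiplicity = 5, geometric multiplicity = 4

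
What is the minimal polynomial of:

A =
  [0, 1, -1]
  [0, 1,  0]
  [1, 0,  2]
x^3 - 3*x^2 + 3*x - 1

The characteristic polynomial is χ_A(x) = (x - 1)^3, so the eigenvalues are known. The minimal polynomial is
  m_A(x) = Π_λ (x − λ)^{k_λ}
where k_λ is the size of the *largest* Jordan block for λ (equivalently, the smallest k with (A − λI)^k v = 0 for every generalised eigenvector v of λ).

  λ = 1: largest Jordan block has size 3, contributing (x − 1)^3

So m_A(x) = (x - 1)^3 = x^3 - 3*x^2 + 3*x - 1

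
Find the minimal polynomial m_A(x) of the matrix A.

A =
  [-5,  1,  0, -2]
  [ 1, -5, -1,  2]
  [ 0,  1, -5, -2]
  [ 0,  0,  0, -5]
x^3 + 15*x^2 + 75*x + 125

The characteristic polynomial is χ_A(x) = (x + 5)^4, so the eigenvalues are known. The minimal polynomial is
  m_A(x) = Π_λ (x − λ)^{k_λ}
where k_λ is the size of the *largest* Jordan block for λ (equivalently, the smallest k with (A − λI)^k v = 0 for every generalised eigenvector v of λ).

  λ = -5: largest Jordan block has size 3, contributing (x + 5)^3

So m_A(x) = (x + 5)^3 = x^3 + 15*x^2 + 75*x + 125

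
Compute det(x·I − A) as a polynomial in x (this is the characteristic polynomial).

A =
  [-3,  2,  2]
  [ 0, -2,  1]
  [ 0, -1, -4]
x^3 + 9*x^2 + 27*x + 27

Expanding det(x·I − A) (e.g. by cofactor expansion or by noting that A is similar to its Jordan form J, which has the same characteristic polynomial as A) gives
  χ_A(x) = x^3 + 9*x^2 + 27*x + 27
which factors as (x + 3)^3. The eigenvalues (with algebraic multiplicities) are λ = -3 with multiplicity 3.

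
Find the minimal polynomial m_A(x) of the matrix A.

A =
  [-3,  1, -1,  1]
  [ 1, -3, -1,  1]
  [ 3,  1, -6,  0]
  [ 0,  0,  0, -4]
x^3 + 12*x^2 + 48*x + 64

The characteristic polynomial is χ_A(x) = (x + 4)^4, so the eigenvalues are known. The minimal polynomial is
  m_A(x) = Π_λ (x − λ)^{k_λ}
where k_λ is the size of the *largest* Jordan block for λ (equivalently, the smallest k with (A − λI)^k v = 0 for every generalised eigenvector v of λ).

  λ = -4: largest Jordan block has size 3, contributing (x + 4)^3

So m_A(x) = (x + 4)^3 = x^3 + 12*x^2 + 48*x + 64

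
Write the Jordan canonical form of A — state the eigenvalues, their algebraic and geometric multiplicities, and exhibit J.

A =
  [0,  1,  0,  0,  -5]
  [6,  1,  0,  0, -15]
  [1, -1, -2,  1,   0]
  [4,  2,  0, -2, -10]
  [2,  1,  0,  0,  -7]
J_2(-2) ⊕ J_2(-2) ⊕ J_1(-2)

The characteristic polynomial is
  det(x·I − A) = x^5 + 10*x^4 + 40*x^3 + 80*x^2 + 80*x + 32 = (x + 2)^5

Eigenvalues and multiplicities (the geometric multiplicity of λ is n − rank(A − λI), which equals the number of Jordan blocks for λ):
  λ = -2: algebraic multiplicity = 5, geometric multiplicity = 3

Determining the block sizes for each eigenvalue:
  λ = -2: with am = 5 and gm = 3, the partition is not yet determined (e.g. several partitions of 5 into 3 parts exist). Let N = A − (-2)·I. Computing rank(N^1) = 2, rank(N^2) = 0; the number of blocks of size ≥ j is rank(N^{j−1}) − rank(N^j), giving [3, 2]. So we have 2 block(s) of size 2, 1 block(s) of size 1 → block sizes [2, 2, 1]

Assembling the blocks gives a Jordan form
J =
  [-2,  1,  0,  0,  0]
  [ 0, -2,  0,  0,  0]
  [ 0,  0, -2,  1,  0]
  [ 0,  0,  0, -2,  0]
  [ 0,  0,  0,  0, -2]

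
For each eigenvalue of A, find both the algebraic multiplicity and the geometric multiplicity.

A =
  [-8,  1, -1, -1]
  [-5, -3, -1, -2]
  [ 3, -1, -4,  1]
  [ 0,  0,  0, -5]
λ = -5: alg = 4, geom = 2

Step 1 — factor the characteristic polynomial to read off the algebraic multiplicities:
  χ_A(x) = (x + 5)^4

Step 2 — compute geometric multiplicities via the rank-nullity identity g(λ) = n − rank(A − λI):
  rank(A − (-5)·I) = 2, so dim ker(A − (-5)·I) = n − 2 = 2

Summary:
  λ = -5: algebraic multiplicity = 4, geometric multiplicity = 2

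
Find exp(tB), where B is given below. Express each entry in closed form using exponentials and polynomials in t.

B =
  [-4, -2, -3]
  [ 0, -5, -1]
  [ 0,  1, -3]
e^{tB} =
  [exp(-4*t), -t^2*exp(-4*t)/2 - 2*t*exp(-4*t), -t^2*exp(-4*t)/2 - 3*t*exp(-4*t)]
  [0, -t*exp(-4*t) + exp(-4*t), -t*exp(-4*t)]
  [0, t*exp(-4*t), t*exp(-4*t) + exp(-4*t)]

Strategy: write B = P · J · P⁻¹ where J is a Jordan canonical form, so e^{tB} = P · e^{tJ} · P⁻¹, and e^{tJ} can be computed block-by-block.

B has Jordan form
J =
  [-4,  1,  0]
  [ 0, -4,  1]
  [ 0,  0, -4]
(up to reordering of blocks).

Per-block formulas:
  For a 3×3 Jordan block J_3(-4): exp(t · J_3(-4)) = e^(-4t)·(I + t·N + (t^2/2)·N^2), where N is the 3×3 nilpotent shift.

After assembling e^{tJ} and conjugating by P, we get:

e^{tB} =
  [exp(-4*t), -t^2*exp(-4*t)/2 - 2*t*exp(-4*t), -t^2*exp(-4*t)/2 - 3*t*exp(-4*t)]
  [0, -t*exp(-4*t) + exp(-4*t), -t*exp(-4*t)]
  [0, t*exp(-4*t), t*exp(-4*t) + exp(-4*t)]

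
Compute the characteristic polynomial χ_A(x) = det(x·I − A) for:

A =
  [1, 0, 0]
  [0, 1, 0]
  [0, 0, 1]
x^3 - 3*x^2 + 3*x - 1

Expanding det(x·I − A) (e.g. by cofactor expansion or by noting that A is similar to its Jordan form J, which has the same characteristic polynomial as A) gives
  χ_A(x) = x^3 - 3*x^2 + 3*x - 1
which factors as (x - 1)^3. The eigenvalues (with algebraic multiplicities) are λ = 1 with multiplicity 3.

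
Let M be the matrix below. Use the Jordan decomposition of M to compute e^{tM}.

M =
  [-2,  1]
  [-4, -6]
e^{tM} =
  [2*t*exp(-4*t) + exp(-4*t), t*exp(-4*t)]
  [-4*t*exp(-4*t), -2*t*exp(-4*t) + exp(-4*t)]

Strategy: write M = P · J · P⁻¹ where J is a Jordan canonical form, so e^{tM} = P · e^{tJ} · P⁻¹, and e^{tJ} can be computed block-by-block.

M has Jordan form
J =
  [-4,  1]
  [ 0, -4]
(up to reordering of blocks).

Per-block formulas:
  For a 2×2 Jordan block J_2(-4): exp(t · J_2(-4)) = e^(-4t)·(I + t·N), where N is the 2×2 nilpotent shift.

After assembling e^{tJ} and conjugating by P, we get:

e^{tM} =
  [2*t*exp(-4*t) + exp(-4*t), t*exp(-4*t)]
  [-4*t*exp(-4*t), -2*t*exp(-4*t) + exp(-4*t)]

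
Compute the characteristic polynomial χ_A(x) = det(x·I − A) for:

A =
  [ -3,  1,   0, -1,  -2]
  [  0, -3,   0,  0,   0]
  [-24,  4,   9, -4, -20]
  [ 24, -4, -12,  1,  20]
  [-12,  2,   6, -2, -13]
x^5 + 9*x^4 + 18*x^3 - 54*x^2 - 243*x - 243

Expanding det(x·I − A) (e.g. by cofactor expansion or by noting that A is similar to its Jordan form J, which has the same characteristic polynomial as A) gives
  χ_A(x) = x^5 + 9*x^4 + 18*x^3 - 54*x^2 - 243*x - 243
which factors as (x - 3)*(x + 3)^4. The eigenvalues (with algebraic multiplicities) are λ = -3 with multiplicity 4, λ = 3 with multiplicity 1.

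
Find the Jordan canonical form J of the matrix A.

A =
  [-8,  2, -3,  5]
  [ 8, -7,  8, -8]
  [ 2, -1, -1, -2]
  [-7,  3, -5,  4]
J_2(-3) ⊕ J_2(-3)

The characteristic polynomial is
  det(x·I − A) = x^4 + 12*x^3 + 54*x^2 + 108*x + 81 = (x + 3)^4

Eigenvalues and multiplicities (the geometric multiplicity of λ is n − rank(A − λI), which equals the number of Jordan blocks for λ):
  λ = -3: algebraic multiplicity = 4, geometric multiplicity = 2

Determining the block sizes for each eigenvalue:
  λ = -3: with am = 4 and gm = 2, the partition is not yet determined (e.g. several partitions of 4 into 2 parts exist). Let N = A − (-3)·I. Computing rank(N^1) = 2, rank(N^2) = 0; the number of blocks of size ≥ j is rank(N^{j−1}) − rank(N^j), giving [2, 2]. So we have 2 block(s) of size 2 → block sizes [2, 2]

Assembling the blocks gives a Jordan form
J =
  [-3,  1,  0,  0]
  [ 0, -3,  0,  0]
  [ 0,  0, -3,  1]
  [ 0,  0,  0, -3]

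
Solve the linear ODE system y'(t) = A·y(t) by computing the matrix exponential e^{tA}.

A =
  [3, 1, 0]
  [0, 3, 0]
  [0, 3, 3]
e^{tA} =
  [exp(3*t), t*exp(3*t), 0]
  [0, exp(3*t), 0]
  [0, 3*t*exp(3*t), exp(3*t)]

Strategy: write A = P · J · P⁻¹ where J is a Jordan canonical form, so e^{tA} = P · e^{tJ} · P⁻¹, and e^{tJ} can be computed block-by-block.

A has Jordan form
J =
  [3, 1, 0]
  [0, 3, 0]
  [0, 0, 3]
(up to reordering of blocks).

Per-block formulas:
  For a 1×1 block at λ = 3: exp(t · [3]) = [e^(3t)].
  For a 2×2 Jordan block J_2(3): exp(t · J_2(3)) = e^(3t)·(I + t·N), where N is the 2×2 nilpotent shift.

After assembling e^{tJ} and conjugating by P, we get:

e^{tA} =
  [exp(3*t), t*exp(3*t), 0]
  [0, exp(3*t), 0]
  [0, 3*t*exp(3*t), exp(3*t)]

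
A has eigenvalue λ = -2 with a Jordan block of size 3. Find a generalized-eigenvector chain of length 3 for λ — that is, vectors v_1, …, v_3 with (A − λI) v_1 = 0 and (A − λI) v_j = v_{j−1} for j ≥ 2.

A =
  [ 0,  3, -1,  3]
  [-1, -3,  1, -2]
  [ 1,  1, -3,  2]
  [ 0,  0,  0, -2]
A Jordan chain for λ = -2 of length 3:
v_1 = (2, -1, 1, 0)ᵀ
v_2 = (3, -1, 1, 0)ᵀ
v_3 = (0, 1, 0, 0)ᵀ

Let N = A − (-2)·I. We want v_3 with N^3 v_3 = 0 but N^2 v_3 ≠ 0; then v_{j-1} := N · v_j for j = 3, …, 2.

Pick v_3 = (0, 1, 0, 0)ᵀ.
Then v_2 = N · v_3 = (3, -1, 1, 0)ᵀ.
Then v_1 = N · v_2 = (2, -1, 1, 0)ᵀ.

Sanity check: (A − (-2)·I) v_1 = (0, 0, 0, 0)ᵀ = 0. ✓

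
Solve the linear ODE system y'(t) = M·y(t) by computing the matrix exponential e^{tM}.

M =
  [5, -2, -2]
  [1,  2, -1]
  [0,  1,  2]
e^{tM} =
  [t^2*exp(3*t) + 2*t*exp(3*t) + exp(3*t), -2*t^2*exp(3*t) - 2*t*exp(3*t), -2*t*exp(3*t)]
  [t^2*exp(3*t)/2 + t*exp(3*t), -t^2*exp(3*t) - t*exp(3*t) + exp(3*t), -t*exp(3*t)]
  [t^2*exp(3*t)/2, -t^2*exp(3*t) + t*exp(3*t), -t*exp(3*t) + exp(3*t)]

Strategy: write M = P · J · P⁻¹ where J is a Jordan canonical form, so e^{tM} = P · e^{tJ} · P⁻¹, and e^{tJ} can be computed block-by-block.

M has Jordan form
J =
  [3, 1, 0]
  [0, 3, 1]
  [0, 0, 3]
(up to reordering of blocks).

Per-block formulas:
  For a 3×3 Jordan block J_3(3): exp(t · J_3(3)) = e^(3t)·(I + t·N + (t^2/2)·N^2), where N is the 3×3 nilpotent shift.

After assembling e^{tJ} and conjugating by P, we get:

e^{tM} =
  [t^2*exp(3*t) + 2*t*exp(3*t) + exp(3*t), -2*t^2*exp(3*t) - 2*t*exp(3*t), -2*t*exp(3*t)]
  [t^2*exp(3*t)/2 + t*exp(3*t), -t^2*exp(3*t) - t*exp(3*t) + exp(3*t), -t*exp(3*t)]
  [t^2*exp(3*t)/2, -t^2*exp(3*t) + t*exp(3*t), -t*exp(3*t) + exp(3*t)]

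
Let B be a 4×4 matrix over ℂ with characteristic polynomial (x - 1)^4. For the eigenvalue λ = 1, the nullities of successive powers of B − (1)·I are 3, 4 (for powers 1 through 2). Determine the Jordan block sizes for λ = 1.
Block sizes for λ = 1: [2, 1, 1]

From the dimensions of kernels of powers, the number of Jordan blocks of size at least j is d_j − d_{j−1} where d_j = dim ker(N^j) (with d_0 = 0). Computing the differences gives [3, 1].
The number of blocks of size exactly k is (#blocks of size ≥ k) − (#blocks of size ≥ k + 1), so the partition is: 2 block(s) of size 1, 1 block(s) of size 2.
In nonincreasing order the block sizes are [2, 1, 1].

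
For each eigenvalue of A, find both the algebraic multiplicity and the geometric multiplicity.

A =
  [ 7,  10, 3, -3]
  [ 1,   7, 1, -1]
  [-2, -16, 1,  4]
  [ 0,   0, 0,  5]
λ = 5: alg = 4, geom = 2

Step 1 — factor the characteristic polynomial to read off the algebraic multiplicities:
  χ_A(x) = (x - 5)^4

Step 2 — compute geometric multiplicities via the rank-nullity identity g(λ) = n − rank(A − λI):
  rank(A − (5)·I) = 2, so dim ker(A − (5)·I) = n − 2 = 2

Summary:
  λ = 5: algebraic multiplicity = 4, geometric multiplicity = 2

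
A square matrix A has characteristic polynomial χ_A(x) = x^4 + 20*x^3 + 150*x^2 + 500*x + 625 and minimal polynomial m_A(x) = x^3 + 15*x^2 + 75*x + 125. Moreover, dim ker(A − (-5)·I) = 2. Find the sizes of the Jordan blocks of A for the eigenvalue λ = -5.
Block sizes for λ = -5: [3, 1]

Step 1 — from the characteristic polynomial, algebraic multiplicity of λ = -5 is 4. From dim ker(A − (-5)·I) = 2, there are exactly 2 Jordan blocks for λ = -5.
Step 2 — from the minimal polynomial, the factor (x + 5)^3 tells us the largest block for λ = -5 has size 3.
Step 3 — with total size 4, 2 blocks, and largest block 3, the block sizes (in nonincreasing order) are [3, 1].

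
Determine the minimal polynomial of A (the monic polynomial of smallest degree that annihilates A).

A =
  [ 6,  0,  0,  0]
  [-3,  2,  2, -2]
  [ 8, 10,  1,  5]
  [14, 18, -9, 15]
x^2 - 12*x + 36

The characteristic polynomial is χ_A(x) = (x - 6)^4, so the eigenvalues are known. The minimal polynomial is
  m_A(x) = Π_λ (x − λ)^{k_λ}
where k_λ is the size of the *largest* Jordan block for λ (equivalently, the smallest k with (A − λI)^k v = 0 for every generalised eigenvector v of λ).

  λ = 6: largest Jordan block has size 2, contributing (x − 6)^2

So m_A(x) = (x - 6)^2 = x^2 - 12*x + 36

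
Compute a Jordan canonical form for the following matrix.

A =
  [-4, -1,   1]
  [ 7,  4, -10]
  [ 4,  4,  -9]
J_3(-3)

The characteristic polynomial is
  det(x·I − A) = x^3 + 9*x^2 + 27*x + 27 = (x + 3)^3

Eigenvalues and multiplicities (the geometric multiplicity of λ is n − rank(A − λI), which equals the number of Jordan blocks for λ):
  λ = -3: algebraic multiplicity = 3, geometric multiplicity = 1

Determining the block sizes for each eigenvalue:
  λ = -3: one block (gm = 1), so the single block has size am = 3 → block sizes [3]

Assembling the blocks gives a Jordan form
J =
  [-3,  1,  0]
  [ 0, -3,  1]
  [ 0,  0, -3]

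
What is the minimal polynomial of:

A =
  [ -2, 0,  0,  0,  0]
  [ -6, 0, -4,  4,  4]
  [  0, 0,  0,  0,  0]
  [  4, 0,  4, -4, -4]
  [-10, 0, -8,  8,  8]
x^3 - 2*x^2 - 8*x

The characteristic polynomial is χ_A(x) = x^3*(x - 4)*(x + 2), so the eigenvalues are known. The minimal polynomial is
  m_A(x) = Π_λ (x − λ)^{k_λ}
where k_λ is the size of the *largest* Jordan block for λ (equivalently, the smallest k with (A − λI)^k v = 0 for every generalised eigenvector v of λ).

  λ = -2: largest Jordan block has size 1, contributing (x + 2)
  λ = 0: largest Jordan block has size 1, contributing (x − 0)
  λ = 4: largest Jordan block has size 1, contributing (x − 4)

So m_A(x) = x*(x - 4)*(x + 2) = x^3 - 2*x^2 - 8*x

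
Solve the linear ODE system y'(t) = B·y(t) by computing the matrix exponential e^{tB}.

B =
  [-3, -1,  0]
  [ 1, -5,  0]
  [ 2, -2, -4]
e^{tB} =
  [t*exp(-4*t) + exp(-4*t), -t*exp(-4*t), 0]
  [t*exp(-4*t), -t*exp(-4*t) + exp(-4*t), 0]
  [2*t*exp(-4*t), -2*t*exp(-4*t), exp(-4*t)]

Strategy: write B = P · J · P⁻¹ where J is a Jordan canonical form, so e^{tB} = P · e^{tJ} · P⁻¹, and e^{tJ} can be computed block-by-block.

B has Jordan form
J =
  [-4,  1,  0]
  [ 0, -4,  0]
  [ 0,  0, -4]
(up to reordering of blocks).

Per-block formulas:
  For a 2×2 Jordan block J_2(-4): exp(t · J_2(-4)) = e^(-4t)·(I + t·N), where N is the 2×2 nilpotent shift.
  For a 1×1 block at λ = -4: exp(t · [-4]) = [e^(-4t)].

After assembling e^{tJ} and conjugating by P, we get:

e^{tB} =
  [t*exp(-4*t) + exp(-4*t), -t*exp(-4*t), 0]
  [t*exp(-4*t), -t*exp(-4*t) + exp(-4*t), 0]
  [2*t*exp(-4*t), -2*t*exp(-4*t), exp(-4*t)]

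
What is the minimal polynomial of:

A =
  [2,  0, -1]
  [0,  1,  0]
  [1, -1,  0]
x^3 - 3*x^2 + 3*x - 1

The characteristic polynomial is χ_A(x) = (x - 1)^3, so the eigenvalues are known. The minimal polynomial is
  m_A(x) = Π_λ (x − λ)^{k_λ}
where k_λ is the size of the *largest* Jordan block for λ (equivalently, the smallest k with (A − λI)^k v = 0 for every generalised eigenvector v of λ).

  λ = 1: largest Jordan block has size 3, contributing (x − 1)^3

So m_A(x) = (x - 1)^3 = x^3 - 3*x^2 + 3*x - 1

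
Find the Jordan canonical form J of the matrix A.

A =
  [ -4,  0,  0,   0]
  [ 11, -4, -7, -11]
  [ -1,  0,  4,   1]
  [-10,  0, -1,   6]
J_1(-4) ⊕ J_1(-4) ⊕ J_2(5)

The characteristic polynomial is
  det(x·I − A) = x^4 - 2*x^3 - 39*x^2 + 40*x + 400 = (x - 5)^2*(x + 4)^2

Eigenvalues and multiplicities (the geometric multiplicity of λ is n − rank(A − λI), which equals the number of Jordan blocks for λ):
  λ = -4: algebraic multiplicity = 2, geometric multiplicity = 2
  λ = 5: algebraic multiplicity = 2, geometric multiplicity = 1

Determining the block sizes for each eigenvalue:
  λ = -4: gm = am = 2, so every block has size 1 → block sizes [1, 1]
  λ = 5: one block (gm = 1), so the single block has size am = 2 → block sizes [2]

Assembling the blocks gives a Jordan form
J =
  [-4,  0, 0, 0]
  [ 0, -4, 0, 0]
  [ 0,  0, 5, 1]
  [ 0,  0, 0, 5]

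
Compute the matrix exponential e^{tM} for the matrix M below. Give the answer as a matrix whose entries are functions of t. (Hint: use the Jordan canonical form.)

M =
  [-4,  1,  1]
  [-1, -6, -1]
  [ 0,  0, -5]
e^{tM} =
  [t*exp(-5*t) + exp(-5*t), t*exp(-5*t), t*exp(-5*t)]
  [-t*exp(-5*t), -t*exp(-5*t) + exp(-5*t), -t*exp(-5*t)]
  [0, 0, exp(-5*t)]

Strategy: write M = P · J · P⁻¹ where J is a Jordan canonical form, so e^{tM} = P · e^{tJ} · P⁻¹, and e^{tJ} can be computed block-by-block.

M has Jordan form
J =
  [-5,  1,  0]
  [ 0, -5,  0]
  [ 0,  0, -5]
(up to reordering of blocks).

Per-block formulas:
  For a 1×1 block at λ = -5: exp(t · [-5]) = [e^(-5t)].
  For a 2×2 Jordan block J_2(-5): exp(t · J_2(-5)) = e^(-5t)·(I + t·N), where N is the 2×2 nilpotent shift.

After assembling e^{tJ} and conjugating by P, we get:

e^{tM} =
  [t*exp(-5*t) + exp(-5*t), t*exp(-5*t), t*exp(-5*t)]
  [-t*exp(-5*t), -t*exp(-5*t) + exp(-5*t), -t*exp(-5*t)]
  [0, 0, exp(-5*t)]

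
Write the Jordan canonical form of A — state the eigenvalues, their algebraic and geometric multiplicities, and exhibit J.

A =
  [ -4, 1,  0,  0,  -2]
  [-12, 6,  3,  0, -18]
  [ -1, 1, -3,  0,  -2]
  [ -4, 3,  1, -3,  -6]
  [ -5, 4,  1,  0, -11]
J_3(-3) ⊕ J_1(-3) ⊕ J_1(-3)

The characteristic polynomial is
  det(x·I − A) = x^5 + 15*x^4 + 90*x^3 + 270*x^2 + 405*x + 243 = (x + 3)^5

Eigenvalues and multiplicities (the geometric multiplicity of λ is n − rank(A − λI), which equals the number of Jordan blocks for λ):
  λ = -3: algebraic multiplicity = 5, geometric multiplicity = 3

Determining the block sizes for each eigenvalue:
  λ = -3: with am = 5 and gm = 3, the partition is not yet determined (e.g. several partitions of 5 into 3 parts exist). Let N = A − (-3)·I. Computing rank(N^1) = 2, rank(N^2) = 1, rank(N^3) = 0; the number of blocks of size ≥ j is rank(N^{j−1}) − rank(N^j), giving [3, 1, 1]. So we have 1 block(s) of size 3, 2 block(s) of size 1 → block sizes [3, 1, 1]

Assembling the blocks gives a Jordan form
J =
  [-3,  1,  0,  0,  0]
  [ 0, -3,  1,  0,  0]
  [ 0,  0, -3,  0,  0]
  [ 0,  0,  0, -3,  0]
  [ 0,  0,  0,  0, -3]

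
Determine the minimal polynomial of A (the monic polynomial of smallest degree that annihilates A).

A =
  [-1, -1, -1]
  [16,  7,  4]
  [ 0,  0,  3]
x^2 - 6*x + 9

The characteristic polynomial is χ_A(x) = (x - 3)^3, so the eigenvalues are known. The minimal polynomial is
  m_A(x) = Π_λ (x − λ)^{k_λ}
where k_λ is the size of the *largest* Jordan block for λ (equivalently, the smallest k with (A − λI)^k v = 0 for every generalised eigenvector v of λ).

  λ = 3: largest Jordan block has size 2, contributing (x − 3)^2

So m_A(x) = (x - 3)^2 = x^2 - 6*x + 9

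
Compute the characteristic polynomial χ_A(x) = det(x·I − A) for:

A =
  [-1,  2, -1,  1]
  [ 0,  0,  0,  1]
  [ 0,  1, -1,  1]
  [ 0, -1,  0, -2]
x^4 + 4*x^3 + 6*x^2 + 4*x + 1

Expanding det(x·I − A) (e.g. by cofactor expansion or by noting that A is similar to its Jordan form J, which has the same characteristic polynomial as A) gives
  χ_A(x) = x^4 + 4*x^3 + 6*x^2 + 4*x + 1
which factors as (x + 1)^4. The eigenvalues (with algebraic multiplicities) are λ = -1 with multiplicity 4.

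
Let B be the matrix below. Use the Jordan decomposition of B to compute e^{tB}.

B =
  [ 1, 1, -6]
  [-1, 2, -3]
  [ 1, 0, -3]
e^{tB} =
  [-3*t^2 + t + 1, 3*t^2/2 + t, 9*t^2/2 - 6*t]
  [-3*t^2 - t, 3*t^2/2 + 2*t + 1, 9*t^2/2 - 3*t]
  [-t^2 + t, t^2/2, 3*t^2/2 - 3*t + 1]

Strategy: write B = P · J · P⁻¹ where J is a Jordan canonical form, so e^{tB} = P · e^{tJ} · P⁻¹, and e^{tJ} can be computed block-by-block.

B has Jordan form
J =
  [0, 1, 0]
  [0, 0, 1]
  [0, 0, 0]
(up to reordering of blocks).

Per-block formulas:
  For a 3×3 Jordan block J_3(0): exp(t · J_3(0)) = e^(0t)·(I + t·N + (t^2/2)·N^2), where N is the 3×3 nilpotent shift.

After assembling e^{tJ} and conjugating by P, we get:

e^{tB} =
  [-3*t^2 + t + 1, 3*t^2/2 + t, 9*t^2/2 - 6*t]
  [-3*t^2 - t, 3*t^2/2 + 2*t + 1, 9*t^2/2 - 3*t]
  [-t^2 + t, t^2/2, 3*t^2/2 - 3*t + 1]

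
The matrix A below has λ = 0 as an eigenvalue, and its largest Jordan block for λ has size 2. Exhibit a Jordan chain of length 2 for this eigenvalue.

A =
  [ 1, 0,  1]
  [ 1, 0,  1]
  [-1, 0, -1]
A Jordan chain for λ = 0 of length 2:
v_1 = (1, 1, -1)ᵀ
v_2 = (1, 0, 0)ᵀ

Let N = A − (0)·I. We want v_2 with N^2 v_2 = 0 but N^1 v_2 ≠ 0; then v_{j-1} := N · v_j for j = 2, …, 2.

Pick v_2 = (1, 0, 0)ᵀ.
Then v_1 = N · v_2 = (1, 1, -1)ᵀ.

Sanity check: (A − (0)·I) v_1 = (0, 0, 0)ᵀ = 0. ✓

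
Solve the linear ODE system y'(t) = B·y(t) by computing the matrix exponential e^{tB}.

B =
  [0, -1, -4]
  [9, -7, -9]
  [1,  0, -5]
e^{tB} =
  [3*t^2*exp(-4*t)/2 + 4*t*exp(-4*t) + exp(-4*t), -t^2*exp(-4*t)/2 - t*exp(-4*t), -3*t^2*exp(-4*t)/2 - 4*t*exp(-4*t)]
  [9*t*exp(-4*t), -3*t*exp(-4*t) + exp(-4*t), -9*t*exp(-4*t)]
  [3*t^2*exp(-4*t)/2 + t*exp(-4*t), -t^2*exp(-4*t)/2, -3*t^2*exp(-4*t)/2 - t*exp(-4*t) + exp(-4*t)]

Strategy: write B = P · J · P⁻¹ where J is a Jordan canonical form, so e^{tB} = P · e^{tJ} · P⁻¹, and e^{tJ} can be computed block-by-block.

B has Jordan form
J =
  [-4,  1,  0]
  [ 0, -4,  1]
  [ 0,  0, -4]
(up to reordering of blocks).

Per-block formulas:
  For a 3×3 Jordan block J_3(-4): exp(t · J_3(-4)) = e^(-4t)·(I + t·N + (t^2/2)·N^2), where N is the 3×3 nilpotent shift.

After assembling e^{tJ} and conjugating by P, we get:

e^{tB} =
  [3*t^2*exp(-4*t)/2 + 4*t*exp(-4*t) + exp(-4*t), -t^2*exp(-4*t)/2 - t*exp(-4*t), -3*t^2*exp(-4*t)/2 - 4*t*exp(-4*t)]
  [9*t*exp(-4*t), -3*t*exp(-4*t) + exp(-4*t), -9*t*exp(-4*t)]
  [3*t^2*exp(-4*t)/2 + t*exp(-4*t), -t^2*exp(-4*t)/2, -3*t^2*exp(-4*t)/2 - t*exp(-4*t) + exp(-4*t)]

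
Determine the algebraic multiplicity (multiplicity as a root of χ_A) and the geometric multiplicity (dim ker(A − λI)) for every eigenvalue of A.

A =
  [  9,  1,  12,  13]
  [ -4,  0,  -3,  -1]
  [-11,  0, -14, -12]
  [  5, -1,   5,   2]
λ = -2: alg = 3, geom = 1; λ = 3: alg = 1, geom = 1

Step 1 — factor the characteristic polynomial to read off the algebraic multiplicities:
  χ_A(x) = (x - 3)*(x + 2)^3

Step 2 — compute geometric multiplicities via the rank-nullity identity g(λ) = n − rank(A − λI):
  rank(A − (-2)·I) = 3, so dim ker(A − (-2)·I) = n − 3 = 1
  rank(A − (3)·I) = 3, so dim ker(A − (3)·I) = n − 3 = 1

Summary:
  λ = -2: algebraic multiplicity = 3, geometric multiplicity = 1
  λ = 3: algebraic multiplicity = 1, geometric multiplicity = 1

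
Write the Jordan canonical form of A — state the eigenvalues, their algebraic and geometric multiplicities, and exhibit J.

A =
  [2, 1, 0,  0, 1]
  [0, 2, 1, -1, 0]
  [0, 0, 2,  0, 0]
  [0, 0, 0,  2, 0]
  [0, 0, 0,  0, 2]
J_3(2) ⊕ J_1(2) ⊕ J_1(2)

The characteristic polynomial is
  det(x·I − A) = x^5 - 10*x^4 + 40*x^3 - 80*x^2 + 80*x - 32 = (x - 2)^5

Eigenvalues and multiplicities (the geometric multiplicity of λ is n − rank(A − λI), which equals the number of Jordan blocks for λ):
  λ = 2: algebraic multiplicity = 5, geometric multiplicity = 3

Determining the block sizes for each eigenvalue:
  λ = 2: with am = 5 and gm = 3, the partition is not yet determined (e.g. several partitions of 5 into 3 parts exist). Let N = A − (2)·I. Computing rank(N^1) = 2, rank(N^2) = 1, rank(N^3) = 0; the number of blocks of size ≥ j is rank(N^{j−1}) − rank(N^j), giving [3, 1, 1]. So we have 1 block(s) of size 3, 2 block(s) of size 1 → block sizes [3, 1, 1]

Assembling the blocks gives a Jordan form
J =
  [2, 1, 0, 0, 0]
  [0, 2, 1, 0, 0]
  [0, 0, 2, 0, 0]
  [0, 0, 0, 2, 0]
  [0, 0, 0, 0, 2]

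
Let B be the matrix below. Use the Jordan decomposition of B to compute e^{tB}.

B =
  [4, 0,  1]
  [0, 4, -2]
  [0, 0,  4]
e^{tB} =
  [exp(4*t), 0, t*exp(4*t)]
  [0, exp(4*t), -2*t*exp(4*t)]
  [0, 0, exp(4*t)]

Strategy: write B = P · J · P⁻¹ where J is a Jordan canonical form, so e^{tB} = P · e^{tJ} · P⁻¹, and e^{tJ} can be computed block-by-block.

B has Jordan form
J =
  [4, 1, 0]
  [0, 4, 0]
  [0, 0, 4]
(up to reordering of blocks).

Per-block formulas:
  For a 2×2 Jordan block J_2(4): exp(t · J_2(4)) = e^(4t)·(I + t·N), where N is the 2×2 nilpotent shift.
  For a 1×1 block at λ = 4: exp(t · [4]) = [e^(4t)].

After assembling e^{tJ} and conjugating by P, we get:

e^{tB} =
  [exp(4*t), 0, t*exp(4*t)]
  [0, exp(4*t), -2*t*exp(4*t)]
  [0, 0, exp(4*t)]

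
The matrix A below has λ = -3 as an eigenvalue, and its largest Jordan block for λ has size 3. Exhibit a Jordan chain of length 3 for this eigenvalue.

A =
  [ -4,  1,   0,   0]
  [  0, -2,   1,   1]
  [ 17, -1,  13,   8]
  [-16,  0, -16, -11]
A Jordan chain for λ = -3 of length 3:
v_1 = (-1, -1, 1, 0)ᵀ
v_2 = (-1, -2, 1, 0)ᵀ
v_3 = (1, 0, 0, -2)ᵀ

Let N = A − (-3)·I. We want v_3 with N^3 v_3 = 0 but N^2 v_3 ≠ 0; then v_{j-1} := N · v_j for j = 3, …, 2.

Pick v_3 = (1, 0, 0, -2)ᵀ.
Then v_2 = N · v_3 = (-1, -2, 1, 0)ᵀ.
Then v_1 = N · v_2 = (-1, -1, 1, 0)ᵀ.

Sanity check: (A − (-3)·I) v_1 = (0, 0, 0, 0)ᵀ = 0. ✓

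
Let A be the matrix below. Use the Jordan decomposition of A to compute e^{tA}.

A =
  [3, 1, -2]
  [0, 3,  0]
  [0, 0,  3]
e^{tA} =
  [exp(3*t), t*exp(3*t), -2*t*exp(3*t)]
  [0, exp(3*t), 0]
  [0, 0, exp(3*t)]

Strategy: write A = P · J · P⁻¹ where J is a Jordan canonical form, so e^{tA} = P · e^{tJ} · P⁻¹, and e^{tJ} can be computed block-by-block.

A has Jordan form
J =
  [3, 1, 0]
  [0, 3, 0]
  [0, 0, 3]
(up to reordering of blocks).

Per-block formulas:
  For a 1×1 block at λ = 3: exp(t · [3]) = [e^(3t)].
  For a 2×2 Jordan block J_2(3): exp(t · J_2(3)) = e^(3t)·(I + t·N), where N is the 2×2 nilpotent shift.

After assembling e^{tJ} and conjugating by P, we get:

e^{tA} =
  [exp(3*t), t*exp(3*t), -2*t*exp(3*t)]
  [0, exp(3*t), 0]
  [0, 0, exp(3*t)]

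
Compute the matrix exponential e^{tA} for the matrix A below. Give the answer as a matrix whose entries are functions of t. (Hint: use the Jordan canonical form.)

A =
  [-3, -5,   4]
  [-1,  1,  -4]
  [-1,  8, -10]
e^{tA} =
  [t^2*exp(-4*t) + t*exp(-4*t) + exp(-4*t), t^2*exp(-4*t) - 5*t*exp(-4*t), 4*t*exp(-4*t)]
  [-t^2*exp(-4*t) - t*exp(-4*t), -t^2*exp(-4*t) + 5*t*exp(-4*t) + exp(-4*t), -4*t*exp(-4*t)]
  [-3*t^2*exp(-4*t)/2 - t*exp(-4*t), -3*t^2*exp(-4*t)/2 + 8*t*exp(-4*t), -6*t*exp(-4*t) + exp(-4*t)]

Strategy: write A = P · J · P⁻¹ where J is a Jordan canonical form, so e^{tA} = P · e^{tJ} · P⁻¹, and e^{tJ} can be computed block-by-block.

A has Jordan form
J =
  [-4,  1,  0]
  [ 0, -4,  1]
  [ 0,  0, -4]
(up to reordering of blocks).

Per-block formulas:
  For a 3×3 Jordan block J_3(-4): exp(t · J_3(-4)) = e^(-4t)·(I + t·N + (t^2/2)·N^2), where N is the 3×3 nilpotent shift.

After assembling e^{tJ} and conjugating by P, we get:

e^{tA} =
  [t^2*exp(-4*t) + t*exp(-4*t) + exp(-4*t), t^2*exp(-4*t) - 5*t*exp(-4*t), 4*t*exp(-4*t)]
  [-t^2*exp(-4*t) - t*exp(-4*t), -t^2*exp(-4*t) + 5*t*exp(-4*t) + exp(-4*t), -4*t*exp(-4*t)]
  [-3*t^2*exp(-4*t)/2 - t*exp(-4*t), -3*t^2*exp(-4*t)/2 + 8*t*exp(-4*t), -6*t*exp(-4*t) + exp(-4*t)]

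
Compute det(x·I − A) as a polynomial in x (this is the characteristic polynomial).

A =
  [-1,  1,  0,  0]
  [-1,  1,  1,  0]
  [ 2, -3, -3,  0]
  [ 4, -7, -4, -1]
x^4 + 4*x^3 + 6*x^2 + 4*x + 1

Expanding det(x·I − A) (e.g. by cofactor expansion or by noting that A is similar to its Jordan form J, which has the same characteristic polynomial as A) gives
  χ_A(x) = x^4 + 4*x^3 + 6*x^2 + 4*x + 1
which factors as (x + 1)^4. The eigenvalues (with algebraic multiplicities) are λ = -1 with multiplicity 4.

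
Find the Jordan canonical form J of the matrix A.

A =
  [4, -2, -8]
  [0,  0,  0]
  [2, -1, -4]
J_2(0) ⊕ J_1(0)

The characteristic polynomial is
  det(x·I − A) = x^3

Eigenvalues and multiplicities (the geometric multiplicity of λ is n − rank(A − λI), which equals the number of Jordan blocks for λ):
  λ = 0: algebraic multiplicity = 3, geometric multiplicity = 2

Determining the block sizes for each eigenvalue:
  λ = 0: 2 blocks summing to 3 forces exactly one block of size 2 and the rest size 1 → block sizes [2, 1]

Assembling the blocks gives a Jordan form
J =
  [0, 1, 0]
  [0, 0, 0]
  [0, 0, 0]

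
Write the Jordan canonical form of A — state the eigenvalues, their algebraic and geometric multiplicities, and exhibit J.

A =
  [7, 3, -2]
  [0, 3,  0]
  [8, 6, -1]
J_2(3) ⊕ J_1(3)

The characteristic polynomial is
  det(x·I − A) = x^3 - 9*x^2 + 27*x - 27 = (x - 3)^3

Eigenvalues and multiplicities (the geometric multiplicity of λ is n − rank(A − λI), which equals the number of Jordan blocks for λ):
  λ = 3: algebraic multiplicity = 3, geometric multiplicity = 2

Determining the block sizes for each eigenvalue:
  λ = 3: 2 blocks summing to 3 forces exactly one block of size 2 and the rest size 1 → block sizes [2, 1]

Assembling the blocks gives a Jordan form
J =
  [3, 1, 0]
  [0, 3, 0]
  [0, 0, 3]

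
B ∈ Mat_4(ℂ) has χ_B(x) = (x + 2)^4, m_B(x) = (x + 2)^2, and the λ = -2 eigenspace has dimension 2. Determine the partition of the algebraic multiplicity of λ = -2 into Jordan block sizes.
Block sizes for λ = -2: [2, 2]

Step 1 — from the characteristic polynomial, algebraic multiplicity of λ = -2 is 4. From dim ker(B − (-2)·I) = 2, there are exactly 2 Jordan blocks for λ = -2.
Step 2 — from the minimal polynomial, the factor (x + 2)^2 tells us the largest block for λ = -2 has size 2.
Step 3 — with total size 4, 2 blocks, and largest block 2, the block sizes (in nonincreasing order) are [2, 2].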